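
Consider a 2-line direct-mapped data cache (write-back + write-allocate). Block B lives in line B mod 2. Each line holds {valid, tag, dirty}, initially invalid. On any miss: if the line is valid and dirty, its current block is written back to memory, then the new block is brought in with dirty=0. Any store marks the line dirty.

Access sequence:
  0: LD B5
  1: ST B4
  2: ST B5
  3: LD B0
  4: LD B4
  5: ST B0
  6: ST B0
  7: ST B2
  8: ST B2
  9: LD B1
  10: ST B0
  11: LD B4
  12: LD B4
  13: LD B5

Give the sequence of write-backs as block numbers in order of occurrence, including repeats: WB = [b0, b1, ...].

  0 | R B5 → L1 miss [-]
  1 | W B4 → L0 miss [D]
  2 | W B5 → L1 hit [D]
  3 | R B0 → L0 miss wb→B4 [-]
  4 | R B4 → L0 miss [-]
  5 | W B0 → L0 miss [D]
  6 | W B0 → L0 hit [D]
  7 | W B2 → L0 miss wb→B0 [D]
  8 | W B2 → L0 hit [D]
  9 | R B1 → L1 miss wb→B5 [-]
  10 | W B0 → L0 miss wb→B2 [D]
  11 | R B4 → L0 miss wb→B0 [-]
  12 | R B4 → L0 hit [-]
  13 | R B5 → L1 miss [-]

WB = [4, 0, 5, 2, 0]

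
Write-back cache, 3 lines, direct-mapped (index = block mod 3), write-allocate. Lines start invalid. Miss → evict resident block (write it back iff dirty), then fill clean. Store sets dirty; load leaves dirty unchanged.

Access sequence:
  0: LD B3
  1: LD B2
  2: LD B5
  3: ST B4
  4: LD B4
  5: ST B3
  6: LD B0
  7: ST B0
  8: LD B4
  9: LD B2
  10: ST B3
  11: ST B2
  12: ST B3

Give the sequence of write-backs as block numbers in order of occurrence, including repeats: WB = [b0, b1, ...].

WB = [3, 0]

0: R B3 → L0 miss [-]
1: R B2 → L2 miss [-]
2: R B5 → L2 miss [-]
3: W B4 → L1 miss [D]
4: R B4 → L1 hit [D]
5: W B3 → L0 hit [D]
6: R B0 → L0 miss wb→B3 [-]
7: W B0 → L0 hit [D]
8: R B4 → L1 hit [D]
9: R B2 → L2 miss [-]
10: W B3 → L0 miss wb→B0 [D]
11: W B2 → L2 hit [D]
12: W B3 → L0 hit [D]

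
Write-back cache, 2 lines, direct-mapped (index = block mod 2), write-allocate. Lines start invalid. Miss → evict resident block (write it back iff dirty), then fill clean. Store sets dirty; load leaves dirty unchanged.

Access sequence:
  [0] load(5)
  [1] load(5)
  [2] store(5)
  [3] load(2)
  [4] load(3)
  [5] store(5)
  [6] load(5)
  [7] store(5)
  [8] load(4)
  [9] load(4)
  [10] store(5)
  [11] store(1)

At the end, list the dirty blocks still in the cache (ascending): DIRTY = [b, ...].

  0 | R B5 → L1 miss [-]
  1 | R B5 → L1 hit [-]
  2 | W B5 → L1 hit [D]
  3 | R B2 → L0 miss [-]
  4 | R B3 → L1 miss wb→B5 [-]
  5 | W B5 → L1 miss [D]
  6 | R B5 → L1 hit [D]
  7 | W B5 → L1 hit [D]
  8 | R B4 → L0 miss [-]
  9 | R B4 → L0 hit [-]
  10 | W B5 → L1 hit [D]
  11 | W B1 → L1 miss wb→B5 [D]

DIRTY = [1]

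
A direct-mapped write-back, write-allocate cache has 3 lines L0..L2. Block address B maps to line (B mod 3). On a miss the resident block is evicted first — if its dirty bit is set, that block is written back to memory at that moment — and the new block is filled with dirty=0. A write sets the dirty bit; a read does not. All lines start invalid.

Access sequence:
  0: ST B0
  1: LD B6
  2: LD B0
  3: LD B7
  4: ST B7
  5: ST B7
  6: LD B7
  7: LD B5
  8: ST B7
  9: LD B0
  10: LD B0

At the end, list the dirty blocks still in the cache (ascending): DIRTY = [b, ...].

0: W B0 → L0 miss [D]
1: R B6 → L0 miss wb→B0 [-]
2: R B0 → L0 miss [-]
3: R B7 → L1 miss [-]
4: W B7 → L1 hit [D]
5: W B7 → L1 hit [D]
6: R B7 → L1 hit [D]
7: R B5 → L2 miss [-]
8: W B7 → L1 hit [D]
9: R B0 → L0 hit [-]
10: R B0 → L0 hit [-]

DIRTY = [7]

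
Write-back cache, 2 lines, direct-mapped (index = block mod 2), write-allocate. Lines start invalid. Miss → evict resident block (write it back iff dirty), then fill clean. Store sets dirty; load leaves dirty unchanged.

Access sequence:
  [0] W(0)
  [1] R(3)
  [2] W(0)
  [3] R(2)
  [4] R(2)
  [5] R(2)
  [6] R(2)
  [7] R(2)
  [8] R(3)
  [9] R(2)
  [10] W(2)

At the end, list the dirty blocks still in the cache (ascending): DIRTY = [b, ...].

  0 | W B0 → L0 miss [D]
  1 | R B3 → L1 miss [-]
  2 | W B0 → L0 hit [D]
  3 | R B2 → L0 miss wb→B0 [-]
  4 | R B2 → L0 hit [-]
  5 | R B2 → L0 hit [-]
  6 | R B2 → L0 hit [-]
  7 | R B2 → L0 hit [-]
  8 | R B3 → L1 hit [-]
  9 | R B2 → L0 hit [-]
  10 | W B2 → L0 hit [D]

DIRTY = [2]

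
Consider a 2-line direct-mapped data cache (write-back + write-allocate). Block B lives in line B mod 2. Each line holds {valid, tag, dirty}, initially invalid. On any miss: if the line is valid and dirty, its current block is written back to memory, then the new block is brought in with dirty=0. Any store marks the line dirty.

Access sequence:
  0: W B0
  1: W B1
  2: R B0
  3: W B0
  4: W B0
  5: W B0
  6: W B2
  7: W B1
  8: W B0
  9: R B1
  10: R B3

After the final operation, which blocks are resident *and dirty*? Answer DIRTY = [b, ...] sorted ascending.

DIRTY = [0]

0: W B0 → L0 miss [D]
1: W B1 → L1 miss [D]
2: R B0 → L0 hit [D]
3: W B0 → L0 hit [D]
4: W B0 → L0 hit [D]
5: W B0 → L0 hit [D]
6: W B2 → L0 miss wb→B0 [D]
7: W B1 → L1 hit [D]
8: W B0 → L0 miss wb→B2 [D]
9: R B1 → L1 hit [D]
10: R B3 → L1 miss wb→B1 [-]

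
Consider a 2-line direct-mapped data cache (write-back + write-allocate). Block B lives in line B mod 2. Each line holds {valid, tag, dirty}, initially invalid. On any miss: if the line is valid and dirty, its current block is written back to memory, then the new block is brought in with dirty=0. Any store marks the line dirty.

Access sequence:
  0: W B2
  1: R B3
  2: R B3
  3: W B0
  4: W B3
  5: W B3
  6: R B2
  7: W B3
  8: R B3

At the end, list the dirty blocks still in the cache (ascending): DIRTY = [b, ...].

DIRTY = [3]

0: W B2 -> L0 miss  d=D]
1: R B3 -> L1 miss  d=-]
2: R B3 -> L1 hit  d=-]
3: W B0 -> L0 miss wb->B2  d=D]
4: W B3 -> L1 hit  d=D]
5: W B3 -> L1 hit  d=D]
6: R B2 -> L0 miss wb->B0  d=-]
7: W B3 -> L1 hit  d=D]
8: R B3 -> L1 hit  d=D]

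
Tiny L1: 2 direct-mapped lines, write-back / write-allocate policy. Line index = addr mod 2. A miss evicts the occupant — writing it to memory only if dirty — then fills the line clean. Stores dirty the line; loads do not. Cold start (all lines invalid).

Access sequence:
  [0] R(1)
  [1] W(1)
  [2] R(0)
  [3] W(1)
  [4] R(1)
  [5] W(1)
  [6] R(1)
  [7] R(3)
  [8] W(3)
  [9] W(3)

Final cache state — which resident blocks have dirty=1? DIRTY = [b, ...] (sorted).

  0 | R B1 → L1 miss [-]
  1 | W B1 → L1 hit [D]
  2 | R B0 → L0 miss [-]
  3 | W B1 → L1 hit [D]
  4 | R B1 → L1 hit [D]
  5 | W B1 → L1 hit [D]
  6 | R B1 → L1 hit [D]
  7 | R B3 → L1 miss wb→B1 [-]
  8 | W B3 → L1 hit [D]
  9 | W B3 → L1 hit [D]

DIRTY = [3]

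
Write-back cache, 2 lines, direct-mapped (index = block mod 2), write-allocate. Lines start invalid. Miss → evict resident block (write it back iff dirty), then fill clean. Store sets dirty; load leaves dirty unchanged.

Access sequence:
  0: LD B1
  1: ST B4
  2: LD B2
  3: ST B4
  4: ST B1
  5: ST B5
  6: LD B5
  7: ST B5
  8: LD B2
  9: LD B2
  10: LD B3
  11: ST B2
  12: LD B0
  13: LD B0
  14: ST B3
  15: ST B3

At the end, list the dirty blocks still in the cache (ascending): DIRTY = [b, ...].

DIRTY = [3]

0: R B1 → L1 miss [-]
1: W B4 → L0 miss [D]
2: R B2 → L0 miss wb→B4 [-]
3: W B4 → L0 miss [D]
4: W B1 → L1 hit [D]
5: W B5 → L1 miss wb→B1 [D]
6: R B5 → L1 hit [D]
7: W B5 → L1 hit [D]
8: R B2 → L0 miss wb→B4 [-]
9: R B2 → L0 hit [-]
10: R B3 → L1 miss wb→B5 [-]
11: W B2 → L0 hit [D]
12: R B0 → L0 miss wb→B2 [-]
13: R B0 → L0 hit [-]
14: W B3 → L1 hit [D]
15: W B3 → L1 hit [D]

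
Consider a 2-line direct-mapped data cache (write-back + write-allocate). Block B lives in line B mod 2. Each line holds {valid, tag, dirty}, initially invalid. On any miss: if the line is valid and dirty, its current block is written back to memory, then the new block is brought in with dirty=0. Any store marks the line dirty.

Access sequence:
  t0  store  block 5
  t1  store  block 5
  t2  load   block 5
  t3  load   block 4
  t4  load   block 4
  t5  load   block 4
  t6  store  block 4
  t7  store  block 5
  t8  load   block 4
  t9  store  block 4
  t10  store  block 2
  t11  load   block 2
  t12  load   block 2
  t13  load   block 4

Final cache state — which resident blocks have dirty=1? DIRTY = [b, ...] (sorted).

DIRTY = [5]

  0 | W B5 → L1 miss [D]
  1 | W B5 → L1 hit [D]
  2 | R B5 → L1 hit [D]
  3 | R B4 → L0 miss [-]
  4 | R B4 → L0 hit [-]
  5 | R B4 → L0 hit [-]
  6 | W B4 → L0 hit [D]
  7 | W B5 → L1 hit [D]
  8 | R B4 → L0 hit [D]
  9 | W B4 → L0 hit [D]
  10 | W B2 → L0 miss wb→B4 [D]
  11 | R B2 → L0 hit [D]
  12 | R B2 → L0 hit [D]
  13 | R B4 → L0 miss wb→B2 [-]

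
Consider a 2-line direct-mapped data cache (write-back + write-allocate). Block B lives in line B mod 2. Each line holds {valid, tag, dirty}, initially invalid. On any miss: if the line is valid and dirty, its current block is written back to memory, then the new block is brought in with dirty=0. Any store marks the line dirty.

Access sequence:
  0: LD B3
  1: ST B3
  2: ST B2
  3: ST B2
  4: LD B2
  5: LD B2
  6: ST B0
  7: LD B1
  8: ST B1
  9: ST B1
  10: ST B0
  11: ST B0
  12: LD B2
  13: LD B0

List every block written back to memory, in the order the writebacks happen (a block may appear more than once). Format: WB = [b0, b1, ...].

  0 | R B3 → L1 miss [-]
  1 | W B3 → L1 hit [D]
  2 | W B2 → L0 miss [D]
  3 | W B2 → L0 hit [D]
  4 | R B2 → L0 hit [D]
  5 | R B2 → L0 hit [D]
  6 | W B0 → L0 miss wb→B2 [D]
  7 | R B1 → L1 miss wb→B3 [-]
  8 | W B1 → L1 hit [D]
  9 | W B1 → L1 hit [D]
  10 | W B0 → L0 hit [D]
  11 | W B0 → L0 hit [D]
  12 | R B2 → L0 miss wb→B0 [-]
  13 | R B0 → L0 miss [-]

WB = [2, 3, 0]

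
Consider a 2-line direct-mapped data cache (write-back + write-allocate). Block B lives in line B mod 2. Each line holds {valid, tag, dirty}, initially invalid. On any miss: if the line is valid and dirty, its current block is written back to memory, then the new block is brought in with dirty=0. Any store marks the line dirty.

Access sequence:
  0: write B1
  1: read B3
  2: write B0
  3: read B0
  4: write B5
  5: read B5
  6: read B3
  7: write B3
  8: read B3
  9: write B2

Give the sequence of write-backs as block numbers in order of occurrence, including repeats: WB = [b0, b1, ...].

0: W B1 -> L1 miss  d=D]
1: R B3 -> L1 miss wb->B1  d=-]
2: W B0 -> L0 miss  d=D]
3: R B0 -> L0 hit  d=D]
4: W B5 -> L1 miss  d=D]
5: R B5 -> L1 hit  d=D]
6: R B3 -> L1 miss wb->B5  d=-]
7: W B3 -> L1 hit  d=D]
8: R B3 -> L1 hit  d=D]
9: W B2 -> L0 miss wb->B0  d=D]

WB = [1, 5, 0]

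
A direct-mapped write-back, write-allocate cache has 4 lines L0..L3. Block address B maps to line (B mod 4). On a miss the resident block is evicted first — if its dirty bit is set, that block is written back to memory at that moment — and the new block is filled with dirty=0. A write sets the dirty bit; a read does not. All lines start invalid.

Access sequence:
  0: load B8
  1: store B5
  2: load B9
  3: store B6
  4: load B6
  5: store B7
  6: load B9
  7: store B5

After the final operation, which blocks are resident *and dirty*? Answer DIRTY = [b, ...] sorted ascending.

DIRTY = [5, 6, 7]

  0 | R B8 → L0 miss [-]
  1 | W B5 → L1 miss [D]
  2 | R B9 → L1 miss wb→B5 [-]
  3 | W B6 → L2 miss [D]
  4 | R B6 → L2 hit [D]
  5 | W B7 → L3 miss [D]
  6 | R B9 → L1 hit [-]
  7 | W B5 → L1 miss [D]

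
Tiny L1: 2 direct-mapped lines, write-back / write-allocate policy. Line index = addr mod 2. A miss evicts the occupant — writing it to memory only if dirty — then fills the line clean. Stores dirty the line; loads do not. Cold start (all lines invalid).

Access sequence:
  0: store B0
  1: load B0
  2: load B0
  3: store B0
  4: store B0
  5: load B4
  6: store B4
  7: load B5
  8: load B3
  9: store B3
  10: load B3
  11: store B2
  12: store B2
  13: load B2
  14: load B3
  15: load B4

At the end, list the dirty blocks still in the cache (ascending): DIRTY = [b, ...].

  0 | W B0 → L0 miss [D]
  1 | R B0 → L0 hit [D]
  2 | R B0 → L0 hit [D]
  3 | W B0 → L0 hit [D]
  4 | W B0 → L0 hit [D]
  5 | R B4 → L0 miss wb→B0 [-]
  6 | W B4 → L0 hit [D]
  7 | R B5 → L1 miss [-]
  8 | R B3 → L1 miss [-]
  9 | W B3 → L1 hit [D]
  10 | R B3 → L1 hit [D]
  11 | W B2 → L0 miss wb→B4 [D]
  12 | W B2 → L0 hit [D]
  13 | R B2 → L0 hit [D]
  14 | R B3 → L1 hit [D]
  15 | R B4 → L0 miss wb→B2 [-]

DIRTY = [3]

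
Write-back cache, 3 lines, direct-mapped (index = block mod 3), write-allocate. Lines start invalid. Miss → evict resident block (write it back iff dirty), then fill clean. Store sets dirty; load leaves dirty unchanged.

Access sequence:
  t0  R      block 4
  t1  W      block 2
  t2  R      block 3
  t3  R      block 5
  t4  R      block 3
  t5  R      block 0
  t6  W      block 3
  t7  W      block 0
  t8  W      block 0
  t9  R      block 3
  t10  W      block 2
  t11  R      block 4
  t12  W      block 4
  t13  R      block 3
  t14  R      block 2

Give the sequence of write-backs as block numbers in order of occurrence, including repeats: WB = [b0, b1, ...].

WB = [2, 3, 0]

0: R B4 -> L1 miss  d=-]
1: W B2 -> L2 miss  d=D]
2: R B3 -> L0 miss  d=-]
3: R B5 -> L2 miss wb->B2  d=-]
4: R B3 -> L0 hit  d=-]
5: R B0 -> L0 miss  d=-]
6: W B3 -> L0 miss  d=D]
7: W B0 -> L0 miss wb->B3  d=D]
8: W B0 -> L0 hit  d=D]
9: R B3 -> L0 miss wb->B0  d=-]
10: W B2 -> L2 miss  d=D]
11: R B4 -> L1 hit  d=-]
12: W B4 -> L1 hit  d=D]
13: R B3 -> L0 hit  d=-]
14: R B2 -> L2 hit  d=D]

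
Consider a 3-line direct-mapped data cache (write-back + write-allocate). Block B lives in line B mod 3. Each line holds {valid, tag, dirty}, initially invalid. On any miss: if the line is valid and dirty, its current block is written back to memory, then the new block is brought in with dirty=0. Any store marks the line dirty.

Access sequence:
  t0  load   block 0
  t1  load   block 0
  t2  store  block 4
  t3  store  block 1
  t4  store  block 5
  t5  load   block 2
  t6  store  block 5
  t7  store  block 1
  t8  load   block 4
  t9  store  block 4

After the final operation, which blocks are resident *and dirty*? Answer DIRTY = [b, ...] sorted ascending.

DIRTY = [4, 5]

  0 | R B0 → L0 miss [-]
  1 | R B0 → L0 hit [-]
  2 | W B4 → L1 miss [D]
  3 | W B1 → L1 miss wb→B4 [D]
  4 | W B5 → L2 miss [D]
  5 | R B2 → L2 miss wb→B5 [-]
  6 | W B5 → L2 miss [D]
  7 | W B1 → L1 hit [D]
  8 | R B4 → L1 miss wb→B1 [-]
  9 | W B4 → L1 hit [D]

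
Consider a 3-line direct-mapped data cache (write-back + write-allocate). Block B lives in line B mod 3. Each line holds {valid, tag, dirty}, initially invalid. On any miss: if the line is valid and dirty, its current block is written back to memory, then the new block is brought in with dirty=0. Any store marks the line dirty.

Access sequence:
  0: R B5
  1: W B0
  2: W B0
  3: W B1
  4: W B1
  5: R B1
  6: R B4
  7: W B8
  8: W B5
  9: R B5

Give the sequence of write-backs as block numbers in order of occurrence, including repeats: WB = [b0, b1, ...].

0: R B5 -> L2 miss  d=-]
1: W B0 -> L0 miss  d=D]
2: W B0 -> L0 hit  d=D]
3: W B1 -> L1 miss  d=D]
4: W B1 -> L1 hit  d=D]
5: R B1 -> L1 hit  d=D]
6: R B4 -> L1 miss wb->B1  d=-]
7: W B8 -> L2 miss  d=D]
8: W B5 -> L2 miss wb->B8  d=D]
9: R B5 -> L2 hit  d=D]

WB = [1, 8]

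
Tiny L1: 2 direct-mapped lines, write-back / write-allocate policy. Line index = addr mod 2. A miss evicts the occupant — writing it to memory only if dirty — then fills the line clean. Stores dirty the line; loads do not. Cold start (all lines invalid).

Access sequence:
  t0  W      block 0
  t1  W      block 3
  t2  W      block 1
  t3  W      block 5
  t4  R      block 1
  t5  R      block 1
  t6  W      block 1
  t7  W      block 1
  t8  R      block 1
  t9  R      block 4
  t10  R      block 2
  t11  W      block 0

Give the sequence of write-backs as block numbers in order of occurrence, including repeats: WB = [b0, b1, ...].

  0 | W B0 → L0 miss [D]
  1 | W B3 → L1 miss [D]
  2 | W B1 → L1 miss wb→B3 [D]
  3 | W B5 → L1 miss wb→B1 [D]
  4 | R B1 → L1 miss wb→B5 [-]
  5 | R B1 → L1 hit [-]
  6 | W B1 → L1 hit [D]
  7 | W B1 → L1 hit [D]
  8 | R B1 → L1 hit [D]
  9 | R B4 → L0 miss wb→B0 [-]
  10 | R B2 → L0 miss [-]
  11 | W B0 → L0 miss [D]

WB = [3, 1, 5, 0]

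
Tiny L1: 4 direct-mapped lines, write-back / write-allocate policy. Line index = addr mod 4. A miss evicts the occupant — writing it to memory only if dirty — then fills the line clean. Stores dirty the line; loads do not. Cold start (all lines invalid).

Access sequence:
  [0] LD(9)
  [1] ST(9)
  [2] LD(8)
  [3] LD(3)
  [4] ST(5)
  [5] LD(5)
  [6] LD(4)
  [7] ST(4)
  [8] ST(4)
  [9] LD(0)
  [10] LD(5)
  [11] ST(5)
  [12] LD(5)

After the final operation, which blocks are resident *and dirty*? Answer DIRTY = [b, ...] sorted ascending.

DIRTY = [5]

0: R B9 -> L1 miss  d=-]
1: W B9 -> L1 hit  d=D]
2: R B8 -> L0 miss  d=-]
3: R B3 -> L3 miss  d=-]
4: W B5 -> L1 miss wb->B9  d=D]
5: R B5 -> L1 hit  d=D]
6: R B4 -> L0 miss  d=-]
7: W B4 -> L0 hit  d=D]
8: W B4 -> L0 hit  d=D]
9: R B0 -> L0 miss wb->B4  d=-]
10: R B5 -> L1 hit  d=D]
11: W B5 -> L1 hit  d=D]
12: R B5 -> L1 hit  d=D]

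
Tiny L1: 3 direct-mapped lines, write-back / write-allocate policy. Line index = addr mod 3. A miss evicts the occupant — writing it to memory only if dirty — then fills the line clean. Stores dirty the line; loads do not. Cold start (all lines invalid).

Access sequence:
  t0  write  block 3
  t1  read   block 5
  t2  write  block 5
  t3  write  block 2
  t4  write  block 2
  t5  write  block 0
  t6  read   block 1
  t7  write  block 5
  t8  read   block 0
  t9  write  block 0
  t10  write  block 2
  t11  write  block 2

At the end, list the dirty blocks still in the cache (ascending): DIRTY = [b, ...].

0: W B3 → L0 miss [D]
1: R B5 → L2 miss [-]
2: W B5 → L2 hit [D]
3: W B2 → L2 miss wb→B5 [D]
4: W B2 → L2 hit [D]
5: W B0 → L0 miss wb→B3 [D]
6: R B1 → L1 miss [-]
7: W B5 → L2 miss wb→B2 [D]
8: R B0 → L0 hit [D]
9: W B0 → L0 hit [D]
10: W B2 → L2 miss wb→B5 [D]
11: W B2 → L2 hit [D]

DIRTY = [0, 2]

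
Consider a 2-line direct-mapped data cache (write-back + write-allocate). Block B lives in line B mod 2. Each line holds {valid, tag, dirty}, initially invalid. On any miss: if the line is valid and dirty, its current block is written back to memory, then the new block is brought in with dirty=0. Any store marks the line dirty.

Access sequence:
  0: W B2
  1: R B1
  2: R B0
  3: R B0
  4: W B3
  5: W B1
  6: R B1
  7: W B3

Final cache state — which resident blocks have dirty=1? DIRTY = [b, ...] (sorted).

DIRTY = [3]

  0 | W B2 → L0 miss [D]
  1 | R B1 → L1 miss [-]
  2 | R B0 → L0 miss wb→B2 [-]
  3 | R B0 → L0 hit [-]
  4 | W B3 → L1 miss [D]
  5 | W B1 → L1 miss wb→B3 [D]
  6 | R B1 → L1 hit [D]
  7 | W B3 → L1 miss wb→B1 [D]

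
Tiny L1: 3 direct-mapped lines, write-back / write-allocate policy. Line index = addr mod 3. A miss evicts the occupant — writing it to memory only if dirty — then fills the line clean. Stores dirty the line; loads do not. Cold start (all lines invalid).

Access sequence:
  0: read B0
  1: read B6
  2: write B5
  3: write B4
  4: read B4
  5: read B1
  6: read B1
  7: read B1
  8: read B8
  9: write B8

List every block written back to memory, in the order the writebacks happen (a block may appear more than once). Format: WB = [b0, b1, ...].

WB = [4, 5]

  0 | R B0 → L0 miss [-]
  1 | R B6 → L0 miss [-]
  2 | W B5 → L2 miss [D]
  3 | W B4 → L1 miss [D]
  4 | R B4 → L1 hit [D]
  5 | R B1 → L1 miss wb→B4 [-]
  6 | R B1 → L1 hit [-]
  7 | R B1 → L1 hit [-]
  8 | R B8 → L2 miss wb→B5 [-]
  9 | W B8 → L2 hit [D]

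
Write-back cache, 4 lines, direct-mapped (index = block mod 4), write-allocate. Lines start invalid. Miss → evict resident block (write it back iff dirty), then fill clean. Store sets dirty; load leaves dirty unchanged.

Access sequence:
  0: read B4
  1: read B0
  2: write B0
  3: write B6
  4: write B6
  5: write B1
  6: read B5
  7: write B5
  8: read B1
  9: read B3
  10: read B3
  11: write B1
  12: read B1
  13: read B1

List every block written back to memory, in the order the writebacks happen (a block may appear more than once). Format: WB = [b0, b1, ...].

WB = [1, 5]

0: R B4 -> L0 miss  d=-]
1: R B0 -> L0 miss  d=-]
2: W B0 -> L0 hit  d=D]
3: W B6 -> L2 miss  d=D]
4: W B6 -> L2 hit  d=D]
5: W B1 -> L1 miss  d=D]
6: R B5 -> L1 miss wb->B1  d=-]
7: W B5 -> L1 hit  d=D]
8: R B1 -> L1 miss wb->B5  d=-]
9: R B3 -> L3 miss  d=-]
10: R B3 -> L3 hit  d=-]
11: W B1 -> L1 hit  d=D]
12: R B1 -> L1 hit  d=D]
13: R B1 -> L1 hit  d=D]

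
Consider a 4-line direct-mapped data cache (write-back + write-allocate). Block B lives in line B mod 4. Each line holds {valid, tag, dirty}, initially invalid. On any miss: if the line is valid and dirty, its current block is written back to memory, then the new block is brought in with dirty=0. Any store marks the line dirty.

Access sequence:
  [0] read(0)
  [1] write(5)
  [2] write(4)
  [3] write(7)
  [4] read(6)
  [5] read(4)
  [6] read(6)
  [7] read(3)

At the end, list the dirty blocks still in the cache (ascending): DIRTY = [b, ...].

  0 | R B0 → L0 miss [-]
  1 | W B5 → L1 miss [D]
  2 | W B4 → L0 miss [D]
  3 | W B7 → L3 miss [D]
  4 | R B6 → L2 miss [-]
  5 | R B4 → L0 hit [D]
  6 | R B6 → L2 hit [-]
  7 | R B3 → L3 miss wb→B7 [-]

DIRTY = [4, 5]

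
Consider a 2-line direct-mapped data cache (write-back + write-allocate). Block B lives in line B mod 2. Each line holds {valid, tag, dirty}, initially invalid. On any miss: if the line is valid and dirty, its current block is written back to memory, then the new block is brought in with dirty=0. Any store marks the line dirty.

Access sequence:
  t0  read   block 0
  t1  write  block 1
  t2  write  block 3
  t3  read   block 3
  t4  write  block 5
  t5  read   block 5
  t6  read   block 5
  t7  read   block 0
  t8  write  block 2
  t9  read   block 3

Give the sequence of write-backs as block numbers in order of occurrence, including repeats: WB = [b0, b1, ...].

0: R B0 -> L0 miss  d=-]
1: W B1 -> L1 miss  d=D]
2: W B3 -> L1 miss wb->B1  d=D]
3: R B3 -> L1 hit  d=D]
4: W B5 -> L1 miss wb->B3  d=D]
5: R B5 -> L1 hit  d=D]
6: R B5 -> L1 hit  d=D]
7: R B0 -> L0 hit  d=-]
8: W B2 -> L0 miss  d=D]
9: R B3 -> L1 miss wb->B5  d=-]

WB = [1, 3, 5]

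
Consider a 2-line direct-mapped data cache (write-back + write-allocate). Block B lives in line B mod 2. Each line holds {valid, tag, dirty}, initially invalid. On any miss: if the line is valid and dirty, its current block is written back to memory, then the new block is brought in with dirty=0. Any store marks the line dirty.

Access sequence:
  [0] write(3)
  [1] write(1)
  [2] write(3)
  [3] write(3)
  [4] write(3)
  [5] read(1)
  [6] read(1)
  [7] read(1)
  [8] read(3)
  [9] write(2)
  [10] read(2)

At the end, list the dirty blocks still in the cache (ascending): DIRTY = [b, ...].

DIRTY = [2]

  0 | W B3 → L1 miss [D]
  1 | W B1 → L1 miss wb→B3 [D]
  2 | W B3 → L1 miss wb→B1 [D]
  3 | W B3 → L1 hit [D]
  4 | W B3 → L1 hit [D]
  5 | R B1 → L1 miss wb→B3 [-]
  6 | R B1 → L1 hit [-]
  7 | R B1 → L1 hit [-]
  8 | R B3 → L1 miss [-]
  9 | W B2 → L0 miss [D]
  10 | R B2 → L0 hit [D]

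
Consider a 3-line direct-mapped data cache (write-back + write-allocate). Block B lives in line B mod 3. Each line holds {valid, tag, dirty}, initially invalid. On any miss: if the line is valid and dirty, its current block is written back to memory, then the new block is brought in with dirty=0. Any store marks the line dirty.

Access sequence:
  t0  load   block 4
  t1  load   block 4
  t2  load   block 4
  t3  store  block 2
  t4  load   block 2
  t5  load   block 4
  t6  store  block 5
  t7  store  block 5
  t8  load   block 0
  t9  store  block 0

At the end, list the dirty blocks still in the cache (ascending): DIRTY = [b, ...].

DIRTY = [0, 5]

  0 | R B4 → L1 miss [-]
  1 | R B4 → L1 hit [-]
  2 | R B4 → L1 hit [-]
  3 | W B2 → L2 miss [D]
  4 | R B2 → L2 hit [D]
  5 | R B4 → L1 hit [-]
  6 | W B5 → L2 miss wb→B2 [D]
  7 | W B5 → L2 hit [D]
  8 | R B0 → L0 miss [-]
  9 | W B0 → L0 hit [D]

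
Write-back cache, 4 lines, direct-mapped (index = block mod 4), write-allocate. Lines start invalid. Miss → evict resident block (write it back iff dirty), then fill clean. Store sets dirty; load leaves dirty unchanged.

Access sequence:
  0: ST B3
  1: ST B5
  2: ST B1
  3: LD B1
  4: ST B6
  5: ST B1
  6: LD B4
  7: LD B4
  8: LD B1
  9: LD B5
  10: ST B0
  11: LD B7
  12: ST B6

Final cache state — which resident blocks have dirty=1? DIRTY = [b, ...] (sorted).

0: W B3 → L3 miss [D]
1: W B5 → L1 miss [D]
2: W B1 → L1 miss wb→B5 [D]
3: R B1 → L1 hit [D]
4: W B6 → L2 miss [D]
5: W B1 → L1 hit [D]
6: R B4 → L0 miss [-]
7: R B4 → L0 hit [-]
8: R B1 → L1 hit [D]
9: R B5 → L1 miss wb→B1 [-]
10: W B0 → L0 miss [D]
11: R B7 → L3 miss wb→B3 [-]
12: W B6 → L2 hit [D]

DIRTY = [0, 6]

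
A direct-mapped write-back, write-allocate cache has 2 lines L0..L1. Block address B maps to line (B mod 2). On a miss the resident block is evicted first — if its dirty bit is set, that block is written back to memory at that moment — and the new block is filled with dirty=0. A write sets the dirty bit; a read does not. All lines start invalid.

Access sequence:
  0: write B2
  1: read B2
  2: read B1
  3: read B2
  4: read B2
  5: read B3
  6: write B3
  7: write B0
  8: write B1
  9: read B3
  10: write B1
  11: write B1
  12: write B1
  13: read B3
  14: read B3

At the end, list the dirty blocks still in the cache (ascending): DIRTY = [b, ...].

0: W B2 → L0 miss [D]
1: R B2 → L0 hit [D]
2: R B1 → L1 miss [-]
3: R B2 → L0 hit [D]
4: R B2 → L0 hit [D]
5: R B3 → L1 miss [-]
6: W B3 → L1 hit [D]
7: W B0 → L0 miss wb→B2 [D]
8: W B1 → L1 miss wb→B3 [D]
9: R B3 → L1 miss wb→B1 [-]
10: W B1 → L1 miss [D]
11: W B1 → L1 hit [D]
12: W B1 → L1 hit [D]
13: R B3 → L1 miss wb→B1 [-]
14: R B3 → L1 hit [-]

DIRTY = [0]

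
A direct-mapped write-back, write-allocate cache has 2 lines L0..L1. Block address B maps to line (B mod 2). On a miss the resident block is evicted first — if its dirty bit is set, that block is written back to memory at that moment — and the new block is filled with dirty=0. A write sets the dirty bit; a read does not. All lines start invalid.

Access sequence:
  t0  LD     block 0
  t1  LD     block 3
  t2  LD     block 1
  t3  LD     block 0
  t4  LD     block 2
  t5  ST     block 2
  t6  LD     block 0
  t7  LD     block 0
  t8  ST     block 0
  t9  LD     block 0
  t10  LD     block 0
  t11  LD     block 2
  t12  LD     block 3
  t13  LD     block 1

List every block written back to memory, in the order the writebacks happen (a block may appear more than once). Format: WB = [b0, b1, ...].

WB = [2, 0]

  0 | R B0 → L0 miss [-]
  1 | R B3 → L1 miss [-]
  2 | R B1 → L1 miss [-]
  3 | R B0 → L0 hit [-]
  4 | R B2 → L0 miss [-]
  5 | W B2 → L0 hit [D]
  6 | R B0 → L0 miss wb→B2 [-]
  7 | R B0 → L0 hit [-]
  8 | W B0 → L0 hit [D]
  9 | R B0 → L0 hit [D]
  10 | R B0 → L0 hit [D]
  11 | R B2 → L0 miss wb→B0 [-]
  12 | R B3 → L1 miss [-]
  13 | R B1 → L1 miss [-]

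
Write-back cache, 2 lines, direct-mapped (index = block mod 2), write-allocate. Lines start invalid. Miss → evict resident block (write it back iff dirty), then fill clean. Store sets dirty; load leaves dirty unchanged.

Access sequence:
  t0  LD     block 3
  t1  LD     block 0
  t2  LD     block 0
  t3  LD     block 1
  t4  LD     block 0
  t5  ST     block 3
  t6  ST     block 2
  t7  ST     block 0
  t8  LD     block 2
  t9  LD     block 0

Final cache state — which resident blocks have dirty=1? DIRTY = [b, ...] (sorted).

DIRTY = [3]

  0 | R B3 → L1 miss [-]
  1 | R B0 → L0 miss [-]
  2 | R B0 → L0 hit [-]
  3 | R B1 → L1 miss [-]
  4 | R B0 → L0 hit [-]
  5 | W B3 → L1 miss [D]
  6 | W B2 → L0 miss [D]
  7 | W B0 → L0 miss wb→B2 [D]
  8 | R B2 → L0 miss wb→B0 [-]
  9 | R B0 → L0 miss [-]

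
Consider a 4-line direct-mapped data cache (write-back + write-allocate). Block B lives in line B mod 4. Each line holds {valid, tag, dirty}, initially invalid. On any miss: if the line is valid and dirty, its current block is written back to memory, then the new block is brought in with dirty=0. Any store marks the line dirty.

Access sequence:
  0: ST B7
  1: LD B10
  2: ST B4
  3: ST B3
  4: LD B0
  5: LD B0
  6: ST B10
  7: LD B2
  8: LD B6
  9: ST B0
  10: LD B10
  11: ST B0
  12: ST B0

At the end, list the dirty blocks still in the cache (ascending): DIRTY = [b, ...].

0: W B7 → L3 miss [D]
1: R B10 → L2 miss [-]
2: W B4 → L0 miss [D]
3: W B3 → L3 miss wb→B7 [D]
4: R B0 → L0 miss wb→B4 [-]
5: R B0 → L0 hit [-]
6: W B10 → L2 hit [D]
7: R B2 → L2 miss wb→B10 [-]
8: R B6 → L2 miss [-]
9: W B0 → L0 hit [D]
10: R B10 → L2 miss [-]
11: W B0 → L0 hit [D]
12: W B0 → L0 hit [D]

DIRTY = [0, 3]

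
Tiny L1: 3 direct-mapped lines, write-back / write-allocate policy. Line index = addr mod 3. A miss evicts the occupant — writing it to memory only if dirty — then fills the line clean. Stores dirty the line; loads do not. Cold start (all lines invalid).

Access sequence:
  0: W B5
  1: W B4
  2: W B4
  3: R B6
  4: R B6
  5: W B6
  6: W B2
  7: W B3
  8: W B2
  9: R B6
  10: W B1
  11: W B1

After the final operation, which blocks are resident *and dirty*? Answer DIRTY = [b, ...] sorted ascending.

DIRTY = [1, 2]

  0 | W B5 → L2 miss [D]
  1 | W B4 → L1 miss [D]
  2 | W B4 → L1 hit [D]
  3 | R B6 → L0 miss [-]
  4 | R B6 → L0 hit [-]
  5 | W B6 → L0 hit [D]
  6 | W B2 → L2 miss wb→B5 [D]
  7 | W B3 → L0 miss wb→B6 [D]
  8 | W B2 → L2 hit [D]
  9 | R B6 → L0 miss wb→B3 [-]
  10 | W B1 → L1 miss wb→B4 [D]
  11 | W B1 → L1 hit [D]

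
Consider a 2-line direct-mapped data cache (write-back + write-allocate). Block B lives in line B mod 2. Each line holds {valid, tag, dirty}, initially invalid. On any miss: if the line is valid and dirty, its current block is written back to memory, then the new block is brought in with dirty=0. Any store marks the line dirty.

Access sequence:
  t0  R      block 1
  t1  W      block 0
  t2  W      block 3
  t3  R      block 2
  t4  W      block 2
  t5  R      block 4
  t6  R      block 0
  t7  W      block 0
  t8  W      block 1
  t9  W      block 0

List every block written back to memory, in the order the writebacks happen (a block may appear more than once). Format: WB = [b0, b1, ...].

WB = [0, 2, 3]

  0 | R B1 → L1 miss [-]
  1 | W B0 → L0 miss [D]
  2 | W B3 → L1 miss [D]
  3 | R B2 → L0 miss wb→B0 [-]
  4 | W B2 → L0 hit [D]
  5 | R B4 → L0 miss wb→B2 [-]
  6 | R B0 → L0 miss [-]
  7 | W B0 → L0 hit [D]
  8 | W B1 → L1 miss wb→B3 [D]
  9 | W B0 → L0 hit [D]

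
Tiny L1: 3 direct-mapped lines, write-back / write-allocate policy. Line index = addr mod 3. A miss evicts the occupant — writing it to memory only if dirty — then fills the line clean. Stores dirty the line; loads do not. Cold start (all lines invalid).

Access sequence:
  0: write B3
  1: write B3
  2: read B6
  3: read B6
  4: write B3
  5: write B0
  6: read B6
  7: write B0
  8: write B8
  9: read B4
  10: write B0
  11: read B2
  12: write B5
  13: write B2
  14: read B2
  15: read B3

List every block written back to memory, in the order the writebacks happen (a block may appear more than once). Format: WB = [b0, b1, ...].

0: W B3 -> L0 miss  d=D]
1: W B3 -> L0 hit  d=D]
2: R B6 -> L0 miss wb->B3  d=-]
3: R B6 -> L0 hit  d=-]
4: W B3 -> L0 miss  d=D]
5: W B0 -> L0 miss wb->B3  d=D]
6: R B6 -> L0 miss wb->B0  d=-]
7: W B0 -> L0 miss  d=D]
8: W B8 -> L2 miss  d=D]
9: R B4 -> L1 miss  d=-]
10: W B0 -> L0 hit  d=D]
11: R B2 -> L2 miss wb->B8  d=-]
12: W B5 -> L2 miss  d=D]
13: W B2 -> L2 miss wb->B5  d=D]
14: R B2 -> L2 hit  d=D]
15: R B3 -> L0 miss wb->B0  d=-]

WB = [3, 3, 0, 8, 5, 0]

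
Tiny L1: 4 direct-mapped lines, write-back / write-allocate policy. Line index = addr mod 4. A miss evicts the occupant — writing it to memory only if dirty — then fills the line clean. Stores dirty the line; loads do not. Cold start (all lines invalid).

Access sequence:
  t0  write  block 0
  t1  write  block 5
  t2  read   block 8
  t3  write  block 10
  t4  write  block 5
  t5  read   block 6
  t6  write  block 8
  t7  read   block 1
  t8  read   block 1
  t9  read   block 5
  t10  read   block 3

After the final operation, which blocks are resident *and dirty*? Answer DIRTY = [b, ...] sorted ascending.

  0 | W B0 → L0 miss [D]
  1 | W B5 → L1 miss [D]
  2 | R B8 → L0 miss wb→B0 [-]
  3 | W B10 → L2 miss [D]
  4 | W B5 → L1 hit [D]
  5 | R B6 → L2 miss wb→B10 [-]
  6 | W B8 → L0 hit [D]
  7 | R B1 → L1 miss wb→B5 [-]
  8 | R B1 → L1 hit [-]
  9 | R B5 → L1 miss [-]
  10 | R B3 → L3 miss [-]

DIRTY = [8]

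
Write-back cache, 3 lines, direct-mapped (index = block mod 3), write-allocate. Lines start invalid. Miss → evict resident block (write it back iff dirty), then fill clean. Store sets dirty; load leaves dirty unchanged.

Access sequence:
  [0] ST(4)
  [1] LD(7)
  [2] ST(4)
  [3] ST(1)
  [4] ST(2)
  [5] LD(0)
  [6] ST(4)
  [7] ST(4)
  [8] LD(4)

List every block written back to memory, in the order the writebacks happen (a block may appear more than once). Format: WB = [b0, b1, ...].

WB = [4, 4, 1]

0: W B4 -> L1 miss  d=D]
1: R B7 -> L1 miss wb->B4  d=-]
2: W B4 -> L1 miss  d=D]
3: W B1 -> L1 miss wb->B4  d=D]
4: W B2 -> L2 miss  d=D]
5: R B0 -> L0 miss  d=-]
6: W B4 -> L1 miss wb->B1  d=D]
7: W B4 -> L1 hit  d=D]
8: R B4 -> L1 hit  d=D]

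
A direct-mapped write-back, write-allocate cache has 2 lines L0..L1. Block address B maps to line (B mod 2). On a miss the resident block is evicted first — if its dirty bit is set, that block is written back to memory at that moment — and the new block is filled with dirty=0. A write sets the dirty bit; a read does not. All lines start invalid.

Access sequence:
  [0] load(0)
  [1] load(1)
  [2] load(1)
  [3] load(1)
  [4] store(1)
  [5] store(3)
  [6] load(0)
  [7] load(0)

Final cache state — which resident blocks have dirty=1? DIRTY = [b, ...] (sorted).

0: R B0 → L0 miss [-]
1: R B1 → L1 miss [-]
2: R B1 → L1 hit [-]
3: R B1 → L1 hit [-]
4: W B1 → L1 hit [D]
5: W B3 → L1 miss wb→B1 [D]
6: R B0 → L0 hit [-]
7: R B0 → L0 hit [-]

DIRTY = [3]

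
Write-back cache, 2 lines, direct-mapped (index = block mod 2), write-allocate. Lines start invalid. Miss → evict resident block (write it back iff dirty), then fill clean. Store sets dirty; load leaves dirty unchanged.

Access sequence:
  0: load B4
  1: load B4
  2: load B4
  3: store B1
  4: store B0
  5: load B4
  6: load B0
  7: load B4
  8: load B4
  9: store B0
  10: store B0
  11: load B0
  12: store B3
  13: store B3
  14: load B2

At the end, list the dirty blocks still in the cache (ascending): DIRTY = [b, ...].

DIRTY = [3]

0: R B4 → L0 miss [-]
1: R B4 → L0 hit [-]
2: R B4 → L0 hit [-]
3: W B1 → L1 miss [D]
4: W B0 → L0 miss [D]
5: R B4 → L0 miss wb→B0 [-]
6: R B0 → L0 miss [-]
7: R B4 → L0 miss [-]
8: R B4 → L0 hit [-]
9: W B0 → L0 miss [D]
10: W B0 → L0 hit [D]
11: R B0 → L0 hit [D]
12: W B3 → L1 miss wb→B1 [D]
13: W B3 → L1 hit [D]
14: R B2 → L0 miss wb→B0 [-]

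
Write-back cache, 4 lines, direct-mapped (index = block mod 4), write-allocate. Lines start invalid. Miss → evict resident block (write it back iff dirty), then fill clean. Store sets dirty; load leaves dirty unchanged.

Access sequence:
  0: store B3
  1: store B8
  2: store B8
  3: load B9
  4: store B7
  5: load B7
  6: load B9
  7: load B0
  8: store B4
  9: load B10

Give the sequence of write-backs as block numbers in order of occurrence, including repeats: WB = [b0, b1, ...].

0: W B3 → L3 miss [D]
1: W B8 → L0 miss [D]
2: W B8 → L0 hit [D]
3: R B9 → L1 miss [-]
4: W B7 → L3 miss wb→B3 [D]
5: R B7 → L3 hit [D]
6: R B9 → L1 hit [-]
7: R B0 → L0 miss wb→B8 [-]
8: W B4 → L0 miss [D]
9: R B10 → L2 miss [-]

WB = [3, 8]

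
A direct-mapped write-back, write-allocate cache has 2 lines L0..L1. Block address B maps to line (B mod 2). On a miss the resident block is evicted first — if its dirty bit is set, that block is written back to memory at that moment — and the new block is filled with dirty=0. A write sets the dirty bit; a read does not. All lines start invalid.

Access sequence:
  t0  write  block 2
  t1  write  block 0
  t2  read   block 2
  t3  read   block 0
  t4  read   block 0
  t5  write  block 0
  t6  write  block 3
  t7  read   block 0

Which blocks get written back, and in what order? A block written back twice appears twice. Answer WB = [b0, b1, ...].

WB = [2, 0]

  0 | W B2 → L0 miss [D]
  1 | W B0 → L0 miss wb→B2 [D]
  2 | R B2 → L0 miss wb→B0 [-]
  3 | R B0 → L0 miss [-]
  4 | R B0 → L0 hit [-]
  5 | W B0 → L0 hit [D]
  6 | W B3 → L1 miss [D]
  7 | R B0 → L0 hit [D]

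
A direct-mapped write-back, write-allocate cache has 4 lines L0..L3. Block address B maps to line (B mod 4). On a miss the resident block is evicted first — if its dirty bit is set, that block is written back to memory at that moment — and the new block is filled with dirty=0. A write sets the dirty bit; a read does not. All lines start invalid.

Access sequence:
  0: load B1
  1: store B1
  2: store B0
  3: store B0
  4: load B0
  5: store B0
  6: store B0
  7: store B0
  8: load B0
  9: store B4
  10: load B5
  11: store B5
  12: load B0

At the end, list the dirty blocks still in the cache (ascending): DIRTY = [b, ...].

0: R B1 → L1 miss [-]
1: W B1 → L1 hit [D]
2: W B0 → L0 miss [D]
3: W B0 → L0 hit [D]
4: R B0 → L0 hit [D]
5: W B0 → L0 hit [D]
6: W B0 → L0 hit [D]
7: W B0 → L0 hit [D]
8: R B0 → L0 hit [D]
9: W B4 → L0 miss wb→B0 [D]
10: R B5 → L1 miss wb→B1 [-]
11: W B5 → L1 hit [D]
12: R B0 → L0 miss wb→B4 [-]

DIRTY = [5]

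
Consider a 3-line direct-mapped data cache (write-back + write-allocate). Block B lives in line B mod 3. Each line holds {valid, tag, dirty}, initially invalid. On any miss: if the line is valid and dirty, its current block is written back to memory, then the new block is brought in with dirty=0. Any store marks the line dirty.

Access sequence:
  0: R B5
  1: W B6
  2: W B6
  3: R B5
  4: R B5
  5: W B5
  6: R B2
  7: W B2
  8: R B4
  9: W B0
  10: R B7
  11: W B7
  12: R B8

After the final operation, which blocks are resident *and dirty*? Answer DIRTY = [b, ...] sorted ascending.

  0 | R B5 → L2 miss [-]
  1 | W B6 → L0 miss [D]
  2 | W B6 → L0 hit [D]
  3 | R B5 → L2 hit [-]
  4 | R B5 → L2 hit [-]
  5 | W B5 → L2 hit [D]
  6 | R B2 → L2 miss wb→B5 [-]
  7 | W B2 → L2 hit [D]
  8 | R B4 → L1 miss [-]
  9 | W B0 → L0 miss wb→B6 [D]
  10 | R B7 → L1 miss [-]
  11 | W B7 → L1 hit [D]
  12 | R B8 → L2 miss wb→B2 [-]

DIRTY = [0, 7]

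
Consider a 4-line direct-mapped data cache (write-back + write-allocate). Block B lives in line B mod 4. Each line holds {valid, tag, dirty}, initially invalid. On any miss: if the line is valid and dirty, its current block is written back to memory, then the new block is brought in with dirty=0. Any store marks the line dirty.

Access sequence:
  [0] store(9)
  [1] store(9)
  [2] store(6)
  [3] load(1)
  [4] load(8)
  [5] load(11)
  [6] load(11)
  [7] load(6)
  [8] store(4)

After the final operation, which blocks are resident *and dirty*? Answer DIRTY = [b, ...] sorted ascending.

0: W B9 → L1 miss [D]
1: W B9 → L1 hit [D]
2: W B6 → L2 miss [D]
3: R B1 → L1 miss wb→B9 [-]
4: R B8 → L0 miss [-]
5: R B11 → L3 miss [-]
6: R B11 → L3 hit [-]
7: R B6 → L2 hit [D]
8: W B4 → L0 miss [D]

DIRTY = [4, 6]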